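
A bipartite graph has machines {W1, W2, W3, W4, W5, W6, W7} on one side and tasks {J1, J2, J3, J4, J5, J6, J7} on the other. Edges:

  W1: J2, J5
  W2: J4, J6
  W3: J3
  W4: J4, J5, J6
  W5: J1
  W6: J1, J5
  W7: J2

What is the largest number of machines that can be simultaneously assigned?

Unit-capacity flow: source→left, listed edges, right→sink; max matching = max flow.
Augmenting path W1→J2 (+1); matched 1.
Augmenting path W2→J4 (+1); matched 2.
Augmenting path W3→J3 (+1); matched 3.
Augmenting path W4→J5 (+1); matched 4.
Augmenting path W5→J1 (+1); matched 5.
Augmenting path W6→J5→W4→J6 (+1); matched 6.
No augmenting path remains; maximum matching = 6.
König certificate: {W2, W3, W4, J1, J2, J5} is a vertex cover of size 6 (every listed pair touches it), so no matching can be larger.

6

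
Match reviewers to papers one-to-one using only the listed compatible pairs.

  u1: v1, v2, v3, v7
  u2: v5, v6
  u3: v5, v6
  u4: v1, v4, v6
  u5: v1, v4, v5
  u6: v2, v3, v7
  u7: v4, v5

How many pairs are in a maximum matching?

Unit-capacity flow: source→left, listed edges, right→sink; max matching = max flow.
Augmenting path u1→v1 (+1); matched 1.
Augmenting path u2→v5 (+1); matched 2.
Augmenting path u3→v6 (+1); matched 3.
Augmenting path u4→v4 (+1); matched 4.
Augmenting path u6→v2 (+1); matched 5.
Augmenting path u5→v1→u1→v3 (+1); matched 6.
No augmenting path remains; maximum matching = 6.
König certificate: {u1, u6, v1, v4, v5, v6} is a vertex cover of size 6 (every listed pair touches it), so no matching can be larger.

6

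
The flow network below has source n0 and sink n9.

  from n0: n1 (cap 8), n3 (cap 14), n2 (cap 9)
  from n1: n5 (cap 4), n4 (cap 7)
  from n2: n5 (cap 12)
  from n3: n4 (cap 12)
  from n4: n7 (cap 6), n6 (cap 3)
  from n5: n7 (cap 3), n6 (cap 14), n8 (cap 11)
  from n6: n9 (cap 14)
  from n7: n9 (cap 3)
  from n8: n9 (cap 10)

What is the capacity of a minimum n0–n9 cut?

19

Augment n0→n1→n4→n6→n9: bottleneck 3, flow now 3.
Augment n0→n1→n4→n7→n9: bottleneck 3, flow now 6.
Augment n0→n1→n5→n6→n9: bottleneck 2, flow now 8.
Augment n0→n2→n5→n6→n9: bottleneck 9, flow now 17.
Augment n0→n3→n4→n1→n5→n8→n9: bottleneck 2, flow now 19. (uses reverse residual edge)
No augmenting path remains; maximum flow = 19.
By max-flow min-cut, the minimum cut capacity equals the max flow.
In the residual graph, reachable from n0: {n0, n1, n3, n4, n7}.
Min-cut edges: n0→n2 (9), n1→n5 (4), n4→n6 (3), n7→n9 (3); capacity 9 + 4 + 3 + 3 = 19.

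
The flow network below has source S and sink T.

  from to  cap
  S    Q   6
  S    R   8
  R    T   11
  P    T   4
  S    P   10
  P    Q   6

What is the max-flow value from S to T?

Augment S→P→T: bottleneck 4, flow now 4.
Augment S→R→T: bottleneck 8, flow now 12.
No augmenting path remains; maximum flow = 12.
In the residual graph, reachable from S: {S, P, Q}.
Min-cut edges: S→R (8), P→T (4); capacity 8 + 4 = 12.
This cut is saturated, so no flow can exceed 12.

12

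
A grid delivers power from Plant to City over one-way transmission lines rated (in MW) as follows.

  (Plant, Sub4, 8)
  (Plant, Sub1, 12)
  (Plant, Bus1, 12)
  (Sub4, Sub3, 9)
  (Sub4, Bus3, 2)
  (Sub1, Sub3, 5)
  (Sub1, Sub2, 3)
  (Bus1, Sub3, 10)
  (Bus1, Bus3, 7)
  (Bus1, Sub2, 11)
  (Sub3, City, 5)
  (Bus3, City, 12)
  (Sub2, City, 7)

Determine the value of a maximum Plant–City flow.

Augment Plant→Sub4→Sub3→City: bottleneck 5, flow now 5.
Augment Plant→Sub4→Bus3→City: bottleneck 2, flow now 7.
Augment Plant→Sub1→Sub2→City: bottleneck 3, flow now 10.
Augment Plant→Bus1→Bus3→City: bottleneck 7, flow now 17.
Augment Plant→Bus1→Sub2→City: bottleneck 4, flow now 21.
No augmenting path remains; maximum flow = 21.
In the residual graph, reachable from Plant: {Plant, Sub4, Sub1, Bus1, Sub3, Sub2}.
Min-cut edges: Sub4→Bus3 (2), Bus1→Bus3 (7), Sub3→City (5), Sub2→City (7); capacity 2 + 7 + 5 + 7 = 21.
This cut is saturated, so no flow can exceed 21.

21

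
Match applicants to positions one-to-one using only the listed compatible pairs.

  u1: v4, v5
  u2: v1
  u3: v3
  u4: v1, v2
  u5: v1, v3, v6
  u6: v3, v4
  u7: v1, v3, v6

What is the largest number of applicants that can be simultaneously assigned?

6

Unit-capacity flow: source→left, listed edges, right→sink; max matching = max flow.
Augmenting path u1→v4 (+1); matched 1.
Augmenting path u2→v1 (+1); matched 2.
Augmenting path u3→v3 (+1); matched 3.
Augmenting path u4→v2 (+1); matched 4.
Augmenting path u5→v6 (+1); matched 5.
Augmenting path u6→v4→u1→v5 (+1); matched 6.
No augmenting path remains; maximum matching = 6.
König certificate: {u1, u4, u6, v1, v3, v6} is a vertex cover of size 6 (every listed pair touches it), so no matching can be larger.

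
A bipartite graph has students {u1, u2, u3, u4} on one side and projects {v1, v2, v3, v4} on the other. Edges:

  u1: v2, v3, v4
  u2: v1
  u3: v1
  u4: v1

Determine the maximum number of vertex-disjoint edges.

2

Unit-capacity flow: source→left, listed edges, right→sink; max matching = max flow.
Augmenting path u1→v2 (+1); matched 1.
Augmenting path u2→v1 (+1); matched 2.
No augmenting path remains; maximum matching = 2.
König certificate: {u1, v1} is a vertex cover of size 2 (every listed pair touches it), so no matching can be larger.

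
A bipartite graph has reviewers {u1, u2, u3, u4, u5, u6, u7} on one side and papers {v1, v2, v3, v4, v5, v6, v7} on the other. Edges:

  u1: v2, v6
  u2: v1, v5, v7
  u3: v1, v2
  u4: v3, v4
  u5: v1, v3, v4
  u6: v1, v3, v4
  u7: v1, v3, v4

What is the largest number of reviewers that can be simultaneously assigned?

Unit-capacity flow: source→left, listed edges, right→sink; max matching = max flow.
Augmenting path u1→v2 (+1); matched 1.
Augmenting path u2→v1 (+1); matched 2.
Augmenting path u4→v3 (+1); matched 3.
Augmenting path u5→v4 (+1); matched 4.
Augmenting path u3→v1→u2→v5 (+1); matched 5.
Augmenting path u6→v1→u3→v2→u1→v6 (+1); matched 6.
No augmenting path remains; maximum matching = 6.
König certificate: {u1, u2, u3, v1, v3, v4} is a vertex cover of size 6 (every listed pair touches it), so no matching can be larger.

6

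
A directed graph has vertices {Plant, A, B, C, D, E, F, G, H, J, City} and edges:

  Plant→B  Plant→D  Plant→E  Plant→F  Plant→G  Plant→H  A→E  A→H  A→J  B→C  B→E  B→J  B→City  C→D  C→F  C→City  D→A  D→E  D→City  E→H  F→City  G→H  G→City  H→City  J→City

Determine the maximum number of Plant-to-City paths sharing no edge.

5

Assign every edge capacity 1; by Menger, the answer equals the max flow.
Path Plant→B→City (+1); total 1.
Path Plant→D→City (+1); total 2.
Path Plant→F→City (+1); total 3.
Path Plant→G→City (+1); total 4.
Path Plant→H→City (+1); total 5.
No residual Plant→City path; max flow = 5.
Certifying cut of size 5: {H→City, Plant→B, Plant→D, Plant→F, Plant→G}.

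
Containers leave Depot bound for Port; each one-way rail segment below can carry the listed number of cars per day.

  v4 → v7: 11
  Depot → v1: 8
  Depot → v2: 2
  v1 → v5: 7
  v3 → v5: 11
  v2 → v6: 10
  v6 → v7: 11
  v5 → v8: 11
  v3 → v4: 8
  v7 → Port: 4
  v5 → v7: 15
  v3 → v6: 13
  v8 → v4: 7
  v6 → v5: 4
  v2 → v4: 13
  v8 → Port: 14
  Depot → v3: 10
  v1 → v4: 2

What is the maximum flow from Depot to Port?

Augment Depot→v1→v4→v7→Port: bottleneck 2, flow now 2.
Augment Depot→v1→v5→v7→Port: bottleneck 2, flow now 4.
Augment Depot→v1→v5→v8→Port: bottleneck 4, flow now 8.
Augment Depot→v3→v5→v8→Port: bottleneck 7, flow now 15.
No augmenting path remains; maximum flow = 15.
In the residual graph, reachable from Depot: {Depot, v1, v2, v3, v4, v5, v6, v7}.
Min-cut edges: v5→v8 (11), v7→Port (4); capacity 11 + 4 = 15.
This cut is saturated, so no flow can exceed 15.

15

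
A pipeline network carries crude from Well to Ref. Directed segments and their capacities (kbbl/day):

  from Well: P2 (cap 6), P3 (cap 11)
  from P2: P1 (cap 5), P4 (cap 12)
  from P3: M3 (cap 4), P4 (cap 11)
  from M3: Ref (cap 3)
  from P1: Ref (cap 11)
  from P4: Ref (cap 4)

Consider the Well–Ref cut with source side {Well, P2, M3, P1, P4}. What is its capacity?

Edges leaving {Well, P2, M3, P1, P4}: Well→P3 (11), M3→Ref (3), P1→Ref (11), P4→Ref (4).
Cut capacity = 11 + 3 + 11 + 4 = 29.

29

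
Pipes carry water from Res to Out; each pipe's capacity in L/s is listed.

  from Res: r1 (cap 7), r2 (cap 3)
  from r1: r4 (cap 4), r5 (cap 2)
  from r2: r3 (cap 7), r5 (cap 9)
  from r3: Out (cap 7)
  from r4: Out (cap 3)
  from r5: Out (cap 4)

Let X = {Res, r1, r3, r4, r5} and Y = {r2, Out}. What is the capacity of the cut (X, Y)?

Edges leaving {Res, r1, r3, r4, r5}: Res→r2 (3), r3→Out (7), r4→Out (3), r5→Out (4).
Cut capacity = 3 + 7 + 3 + 4 = 17.

17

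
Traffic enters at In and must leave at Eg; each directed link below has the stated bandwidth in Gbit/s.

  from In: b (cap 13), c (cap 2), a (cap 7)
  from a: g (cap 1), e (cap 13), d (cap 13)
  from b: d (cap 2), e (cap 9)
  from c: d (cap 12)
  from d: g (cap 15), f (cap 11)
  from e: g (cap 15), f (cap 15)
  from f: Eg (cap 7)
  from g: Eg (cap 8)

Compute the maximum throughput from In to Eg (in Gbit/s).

Augment In→a→g→Eg: bottleneck 1, flow now 1.
Augment In→a→d→f→Eg: bottleneck 6, flow now 7.
Augment In→b→d→f→Eg: bottleneck 1, flow now 8.
Augment In→b→d→g→Eg: bottleneck 1, flow now 9.
Augment In→b→e→g→Eg: bottleneck 6, flow now 15.
No augmenting path remains; maximum flow = 15.
In the residual graph, reachable from In: {In, a, b, c, d, e, f, g}.
Min-cut edges: f→Eg (7), g→Eg (8); capacity 7 + 8 = 15.
This cut is saturated, so no flow can exceed 15.

15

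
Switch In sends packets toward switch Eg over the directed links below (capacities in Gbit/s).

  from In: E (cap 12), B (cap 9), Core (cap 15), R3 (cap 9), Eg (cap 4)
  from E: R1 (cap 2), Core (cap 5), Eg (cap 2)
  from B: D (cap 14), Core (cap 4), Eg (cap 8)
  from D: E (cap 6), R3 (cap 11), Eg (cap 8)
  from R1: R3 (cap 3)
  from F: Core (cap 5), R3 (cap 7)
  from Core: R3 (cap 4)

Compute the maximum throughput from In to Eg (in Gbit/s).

15

Augment In→Eg: bottleneck 4, flow now 4.
Augment In→E→Eg: bottleneck 2, flow now 6.
Augment In→B→Eg: bottleneck 8, flow now 14.
Augment In→B→D→Eg: bottleneck 1, flow now 15.
No augmenting path remains; maximum flow = 15.
In the residual graph, reachable from In: {In, E, R1, Core, R3}.
Min-cut edges: In→B (9), In→Eg (4), E→Eg (2); capacity 9 + 4 + 2 = 15.
This cut is saturated, so no flow can exceed 15.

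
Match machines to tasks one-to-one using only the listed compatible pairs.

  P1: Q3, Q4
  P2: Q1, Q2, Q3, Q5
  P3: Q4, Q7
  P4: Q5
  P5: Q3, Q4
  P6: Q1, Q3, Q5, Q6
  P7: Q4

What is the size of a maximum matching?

Unit-capacity flow: source→left, listed edges, right→sink; max matching = max flow.
Augmenting path P1→Q3 (+1); matched 1.
Augmenting path P2→Q1 (+1); matched 2.
Augmenting path P3→Q4 (+1); matched 3.
Augmenting path P4→Q5 (+1); matched 4.
Augmenting path P6→Q6 (+1); matched 5.
Augmenting path P5→Q4→P3→Q7 (+1); matched 6.
No augmenting path remains; maximum matching = 6.
König certificate: {P2, P3, P4, P6, Q3, Q4} is a vertex cover of size 6 (every listed pair touches it), so no matching can be larger.

6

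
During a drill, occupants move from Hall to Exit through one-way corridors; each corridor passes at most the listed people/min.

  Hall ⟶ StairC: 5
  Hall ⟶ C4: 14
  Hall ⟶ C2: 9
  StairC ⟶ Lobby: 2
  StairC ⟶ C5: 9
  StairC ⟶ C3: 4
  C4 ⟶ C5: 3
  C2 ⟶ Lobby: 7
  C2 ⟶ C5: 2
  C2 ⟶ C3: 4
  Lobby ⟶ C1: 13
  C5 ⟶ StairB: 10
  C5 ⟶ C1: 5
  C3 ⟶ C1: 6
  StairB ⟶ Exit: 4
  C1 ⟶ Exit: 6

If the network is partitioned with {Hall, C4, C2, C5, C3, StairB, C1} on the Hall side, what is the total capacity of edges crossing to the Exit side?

Edges leaving {Hall, C4, C2, C5, C3, StairB, C1}: Hall→StairC (5), C2→Lobby (7), StairB→Exit (4), C1→Exit (6).
Cut capacity = 5 + 7 + 4 + 6 = 22.

22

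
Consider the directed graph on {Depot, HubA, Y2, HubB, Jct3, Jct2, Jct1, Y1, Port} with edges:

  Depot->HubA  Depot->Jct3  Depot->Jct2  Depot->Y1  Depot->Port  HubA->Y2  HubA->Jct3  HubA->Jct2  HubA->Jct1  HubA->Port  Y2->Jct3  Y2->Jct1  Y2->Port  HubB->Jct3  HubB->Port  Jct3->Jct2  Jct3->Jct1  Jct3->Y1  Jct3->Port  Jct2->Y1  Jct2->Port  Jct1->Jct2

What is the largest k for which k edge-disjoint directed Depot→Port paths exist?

4

Assign every edge capacity 1; by Menger, the answer equals the max flow.
Path Depot→Port (+1); total 1.
Path Depot→HubA→Port (+1); total 2.
Path Depot→Jct3→Port (+1); total 3.
Path Depot→Jct2→Port (+1); total 4.
No residual Depot→Port path; max flow = 4.
Certifying cut of size 4: {Depot→HubA, Depot→Jct2, Depot→Jct3, Depot→Port}.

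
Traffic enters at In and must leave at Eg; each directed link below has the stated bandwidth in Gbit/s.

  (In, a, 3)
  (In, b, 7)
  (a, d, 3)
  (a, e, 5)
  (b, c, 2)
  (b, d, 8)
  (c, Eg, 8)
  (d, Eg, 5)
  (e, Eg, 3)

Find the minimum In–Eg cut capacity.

10

Augment In→a→d→Eg: bottleneck 3, flow now 3.
Augment In→b→c→Eg: bottleneck 2, flow now 5.
Augment In→b→d→Eg: bottleneck 2, flow now 7.
Augment In→b→d→a→e→Eg: bottleneck 3, flow now 10. (uses reverse residual edge)
No augmenting path remains; maximum flow = 10.
By max-flow min-cut, the minimum cut capacity equals the max flow.
In the residual graph, reachable from In: {In}.
Min-cut edges: In→a (3), In→b (7); capacity 3 + 7 = 10.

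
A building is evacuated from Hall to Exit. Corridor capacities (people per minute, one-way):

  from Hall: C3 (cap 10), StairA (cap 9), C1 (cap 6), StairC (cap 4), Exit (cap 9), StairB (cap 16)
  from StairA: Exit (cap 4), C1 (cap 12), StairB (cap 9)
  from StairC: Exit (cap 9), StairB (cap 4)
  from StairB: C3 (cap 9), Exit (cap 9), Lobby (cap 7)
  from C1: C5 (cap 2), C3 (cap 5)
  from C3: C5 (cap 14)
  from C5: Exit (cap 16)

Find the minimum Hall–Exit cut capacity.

42

Augment Hall→Exit: bottleneck 9, flow now 9.
Augment Hall→StairA→Exit: bottleneck 4, flow now 13.
Augment Hall→StairC→Exit: bottleneck 4, flow now 17.
Augment Hall→StairB→Exit: bottleneck 9, flow now 26.
Augment Hall→C1→C5→Exit: bottleneck 2, flow now 28.
Augment Hall→C3→C5→Exit: bottleneck 10, flow now 38.
Augment Hall→StairB→C3→C5→Exit: bottleneck 4, flow now 42.
No augmenting path remains; maximum flow = 42.
By max-flow min-cut, the minimum cut capacity equals the max flow.
In the residual graph, reachable from Hall: {Hall, StairA, StairB, C1, C3, Lobby}.
Min-cut edges: Hall→StairC (4), Hall→Exit (9), StairA→Exit (4), StairB→Exit (9), C1→C5 (2), C3→C5 (14); capacity 4 + 9 + 4 + 9 + 2 + 14 = 42.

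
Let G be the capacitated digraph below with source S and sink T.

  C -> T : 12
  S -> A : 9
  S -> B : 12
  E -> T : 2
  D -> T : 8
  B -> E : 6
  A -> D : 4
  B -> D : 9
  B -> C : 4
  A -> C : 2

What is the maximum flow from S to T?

Augment S→A→C→T: bottleneck 2, flow now 2.
Augment S→A→D→T: bottleneck 4, flow now 6.
Augment S→B→C→T: bottleneck 4, flow now 10.
Augment S→B→D→T: bottleneck 4, flow now 14.
Augment S→B→E→T: bottleneck 2, flow now 16.
No augmenting path remains; maximum flow = 16.
In the residual graph, reachable from S: {S, A, B, D, E}.
Min-cut edges: A→C (2), B→C (4), D→T (8), E→T (2); capacity 2 + 4 + 8 + 2 = 16.
This cut is saturated, so no flow can exceed 16.

16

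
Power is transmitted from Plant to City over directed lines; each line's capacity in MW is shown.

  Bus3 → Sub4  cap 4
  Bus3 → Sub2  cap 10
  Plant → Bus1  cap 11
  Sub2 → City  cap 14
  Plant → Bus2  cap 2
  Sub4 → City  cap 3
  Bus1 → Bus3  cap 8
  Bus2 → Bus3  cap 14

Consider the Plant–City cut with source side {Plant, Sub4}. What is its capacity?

16

Edges leaving {Plant, Sub4}: Plant→Bus1 (11), Plant→Bus2 (2), Sub4→City (3).
Cut capacity = 11 + 2 + 3 = 16.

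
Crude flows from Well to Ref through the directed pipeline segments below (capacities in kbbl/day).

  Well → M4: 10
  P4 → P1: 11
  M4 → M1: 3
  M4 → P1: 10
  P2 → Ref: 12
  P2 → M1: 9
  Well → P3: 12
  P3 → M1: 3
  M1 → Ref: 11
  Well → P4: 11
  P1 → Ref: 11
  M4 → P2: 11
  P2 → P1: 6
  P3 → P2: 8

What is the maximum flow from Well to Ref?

Augment Well→P4→P1→Ref: bottleneck 11, flow now 11.
Augment Well→M4→P2→Ref: bottleneck 10, flow now 21.
Augment Well→P3→P2→Ref: bottleneck 2, flow now 23.
Augment Well→P3→M1→Ref: bottleneck 3, flow now 26.
Augment Well→P3→P2→M1→Ref: bottleneck 6, flow now 32.
No augmenting path remains; maximum flow = 32.
In the residual graph, reachable from Well: {Well, P3}.
Min-cut edges: Well→P4 (11), Well→M4 (10), P3→P2 (8), P3→M1 (3); capacity 11 + 10 + 8 + 3 = 32.
This cut is saturated, so no flow can exceed 32.

32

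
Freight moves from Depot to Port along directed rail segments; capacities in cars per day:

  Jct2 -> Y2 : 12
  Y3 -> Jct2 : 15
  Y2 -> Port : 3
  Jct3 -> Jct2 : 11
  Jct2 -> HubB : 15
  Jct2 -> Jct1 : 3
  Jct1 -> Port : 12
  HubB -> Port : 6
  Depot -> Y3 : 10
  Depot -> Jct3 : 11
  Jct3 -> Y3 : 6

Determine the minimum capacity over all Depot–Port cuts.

12

Augment Depot→Y3→Jct2→Y2→Port: bottleneck 3, flow now 3.
Augment Depot→Y3→Jct2→Jct1→Port: bottleneck 3, flow now 6.
Augment Depot→Y3→Jct2→HubB→Port: bottleneck 4, flow now 10.
Augment Depot→Jct3→Jct2→HubB→Port: bottleneck 2, flow now 12.
No augmenting path remains; maximum flow = 12.
By max-flow min-cut, the minimum cut capacity equals the max flow.
In the residual graph, reachable from Depot: {Depot, Y3, Jct3, Jct2, Y2, HubB}.
Min-cut edges: Jct2→Jct1 (3), Y2→Port (3), HubB→Port (6); capacity 3 + 3 + 6 = 12.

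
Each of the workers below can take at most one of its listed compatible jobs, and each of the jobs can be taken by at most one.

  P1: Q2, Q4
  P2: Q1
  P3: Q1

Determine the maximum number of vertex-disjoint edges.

Unit-capacity flow: source→left, listed edges, right→sink; max matching = max flow.
Augmenting path P1→Q2 (+1); matched 1.
Augmenting path P2→Q1 (+1); matched 2.
No augmenting path remains; maximum matching = 2.
König certificate: {P1, Q1} is a vertex cover of size 2 (every listed pair touches it), so no matching can be larger.

2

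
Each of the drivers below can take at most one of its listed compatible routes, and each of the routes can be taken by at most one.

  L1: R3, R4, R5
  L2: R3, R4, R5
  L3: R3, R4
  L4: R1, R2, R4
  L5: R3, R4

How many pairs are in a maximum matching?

4

Unit-capacity flow: source→left, listed edges, right→sink; max matching = max flow.
Augmenting path L1→R3 (+1); matched 1.
Augmenting path L2→R4 (+1); matched 2.
Augmenting path L4→R1 (+1); matched 3.
Augmenting path L3→R3→L1→R5 (+1); matched 4.
No augmenting path remains; maximum matching = 4.
König certificate: {L4, R3, R4, R5} is a vertex cover of size 4 (every listed pair touches it), so no matching can be larger.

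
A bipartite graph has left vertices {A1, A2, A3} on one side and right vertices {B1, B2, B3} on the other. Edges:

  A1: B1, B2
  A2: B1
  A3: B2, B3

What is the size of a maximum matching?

Unit-capacity flow: source→left, listed edges, right→sink; max matching = max flow.
Augmenting path A1→B1 (+1); matched 1.
Augmenting path A3→B2 (+1); matched 2.
Augmenting path A2→B1→A1→B2→A3→B3 (+1); matched 3.
No augmenting path remains; maximum matching = 3.
König certificate: {A1, A2, A3} is a vertex cover of size 3 (every listed pair touches it), so no matching can be larger.

3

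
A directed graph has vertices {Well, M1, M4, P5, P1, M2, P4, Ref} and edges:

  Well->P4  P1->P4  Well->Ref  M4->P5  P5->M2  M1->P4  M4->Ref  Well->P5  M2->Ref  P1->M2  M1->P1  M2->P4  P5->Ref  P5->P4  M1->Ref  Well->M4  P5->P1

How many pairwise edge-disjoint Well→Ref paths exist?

Assign every edge capacity 1; by Menger, the answer equals the max flow.
Path Well→Ref (+1); total 1.
Path Well→M4→Ref (+1); total 2.
Path Well→P5→Ref (+1); total 3.
No residual Well→Ref path; max flow = 3.
Certifying cut of size 3: {Well→M4, Well→P5, Well→Ref}.

3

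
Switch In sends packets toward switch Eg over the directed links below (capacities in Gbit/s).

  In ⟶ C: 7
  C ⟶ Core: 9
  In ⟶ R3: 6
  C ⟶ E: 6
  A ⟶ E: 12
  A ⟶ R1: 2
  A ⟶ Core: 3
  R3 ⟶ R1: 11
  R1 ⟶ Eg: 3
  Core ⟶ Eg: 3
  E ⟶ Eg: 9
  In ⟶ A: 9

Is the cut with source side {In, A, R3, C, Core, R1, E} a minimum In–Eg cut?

Yes — it is a minimum cut (capacity 15).

Given cut capacity: 3 + 3 + 9 = 15.
Augment In→A→Core→Eg: bottleneck 3, flow now 3.
Augment In→A→R1→Eg: bottleneck 2, flow now 5.
Augment In→A→E→Eg: bottleneck 4, flow now 9.
Augment In→R3→R1→Eg: bottleneck 1, flow now 10.
Augment In→C→E→Eg: bottleneck 5, flow now 15.
No augmenting path remains; maximum flow = 15.
Cut capacity 15 equals the max flow, so it is a minimum cut.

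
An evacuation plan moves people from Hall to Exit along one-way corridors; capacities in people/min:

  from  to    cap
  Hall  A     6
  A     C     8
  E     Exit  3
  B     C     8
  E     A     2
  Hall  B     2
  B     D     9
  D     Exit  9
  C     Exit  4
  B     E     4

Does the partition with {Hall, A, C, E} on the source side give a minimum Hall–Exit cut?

Given cut capacity: 2 + 4 + 3 = 9.
Augment Hall→A→C→Exit: bottleneck 4, flow now 4.
Augment Hall→B→D→Exit: bottleneck 2, flow now 6.
No augmenting path remains; maximum flow = 6.
In the residual graph, reachable from Hall: {Hall, A, C}.
Min-cut edges: Hall→B (2), C→Exit (4); capacity 2 + 4 = 6.
Cut capacity 9 exceeds the max flow 6, so it is not minimum.

No — its capacity is 9, but the minimum cut has capacity 6.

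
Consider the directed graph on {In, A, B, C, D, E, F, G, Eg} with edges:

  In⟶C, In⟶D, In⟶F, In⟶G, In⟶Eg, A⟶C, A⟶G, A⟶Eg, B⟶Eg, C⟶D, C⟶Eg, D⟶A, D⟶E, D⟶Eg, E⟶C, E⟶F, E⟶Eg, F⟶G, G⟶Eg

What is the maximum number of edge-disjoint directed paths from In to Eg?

4

Assign every edge capacity 1; by Menger, the answer equals the max flow.
Path In→Eg (+1); total 1.
Path In→C→Eg (+1); total 2.
Path In→D→Eg (+1); total 3.
Path In→G→Eg (+1); total 4.
No residual In→Eg path; max flow = 4.
Certifying cut of size 4: {G→Eg, In→C, In→D, In→Eg}.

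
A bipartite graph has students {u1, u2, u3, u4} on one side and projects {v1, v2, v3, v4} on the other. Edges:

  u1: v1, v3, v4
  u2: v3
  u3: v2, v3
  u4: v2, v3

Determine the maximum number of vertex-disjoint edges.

3

Unit-capacity flow: source→left, listed edges, right→sink; max matching = max flow.
Augmenting path u1→v1 (+1); matched 1.
Augmenting path u2→v3 (+1); matched 2.
Augmenting path u3→v2 (+1); matched 3.
No augmenting path remains; maximum matching = 3.
König certificate: {u1, v2, v3} is a vertex cover of size 3 (every listed pair touches it), so no matching can be larger.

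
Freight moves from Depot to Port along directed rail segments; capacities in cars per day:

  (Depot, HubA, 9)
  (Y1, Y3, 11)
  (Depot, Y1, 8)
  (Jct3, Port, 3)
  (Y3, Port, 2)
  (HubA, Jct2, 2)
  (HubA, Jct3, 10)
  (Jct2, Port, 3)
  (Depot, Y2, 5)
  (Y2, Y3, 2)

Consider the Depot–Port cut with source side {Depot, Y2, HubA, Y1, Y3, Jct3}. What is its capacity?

Edges leaving {Depot, Y2, HubA, Y1, Y3, Jct3}: HubA→Jct2 (2), Y3→Port (2), Jct3→Port (3).
Cut capacity = 2 + 2 + 3 = 7.

7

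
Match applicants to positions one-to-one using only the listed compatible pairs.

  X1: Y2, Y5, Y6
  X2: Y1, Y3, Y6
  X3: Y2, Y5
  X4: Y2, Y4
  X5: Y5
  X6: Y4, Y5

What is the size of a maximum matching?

Unit-capacity flow: source→left, listed edges, right→sink; max matching = max flow.
Augmenting path X1→Y2 (+1); matched 1.
Augmenting path X2→Y1 (+1); matched 2.
Augmenting path X3→Y5 (+1); matched 3.
Augmenting path X4→Y4 (+1); matched 4.
Augmenting path X5→Y5→X3→Y2→X1→Y6 (+1); matched 5.
No augmenting path remains; maximum matching = 5.
König certificate: {X1, X2, Y2, Y4, Y5} is a vertex cover of size 5 (every listed pair touches it), so no matching can be larger.

5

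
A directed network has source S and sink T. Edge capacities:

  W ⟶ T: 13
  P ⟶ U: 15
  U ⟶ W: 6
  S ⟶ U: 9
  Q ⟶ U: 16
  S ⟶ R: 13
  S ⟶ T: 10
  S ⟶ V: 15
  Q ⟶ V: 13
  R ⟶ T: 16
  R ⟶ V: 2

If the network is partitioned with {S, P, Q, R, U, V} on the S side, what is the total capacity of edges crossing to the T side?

32

Edges leaving {S, P, Q, R, U, V}: S→T (10), R→T (16), U→W (6).
Cut capacity = 10 + 16 + 6 = 32.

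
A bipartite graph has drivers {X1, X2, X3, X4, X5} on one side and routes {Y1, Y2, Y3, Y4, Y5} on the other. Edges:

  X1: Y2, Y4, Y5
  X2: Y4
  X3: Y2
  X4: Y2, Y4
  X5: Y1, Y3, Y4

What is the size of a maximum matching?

Unit-capacity flow: source→left, listed edges, right→sink; max matching = max flow.
Augmenting path X1→Y2 (+1); matched 1.
Augmenting path X2→Y4 (+1); matched 2.
Augmenting path X5→Y1 (+1); matched 3.
Augmenting path X3→Y2→X1→Y5 (+1); matched 4.
No augmenting path remains; maximum matching = 4.
König certificate: {X1, X5, Y2, Y4} is a vertex cover of size 4 (every listed pair touches it), so no matching can be larger.

4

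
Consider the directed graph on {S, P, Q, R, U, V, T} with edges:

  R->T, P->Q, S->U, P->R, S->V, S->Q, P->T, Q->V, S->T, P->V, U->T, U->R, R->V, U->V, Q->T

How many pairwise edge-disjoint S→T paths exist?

Assign every edge capacity 1; by Menger, the answer equals the max flow.
Path S→T (+1); total 1.
Path S→Q→T (+1); total 2.
Path S→U→T (+1); total 3.
No residual S→T path; max flow = 3.
Certifying cut of size 3: {S→Q, S→T, S→U}.

3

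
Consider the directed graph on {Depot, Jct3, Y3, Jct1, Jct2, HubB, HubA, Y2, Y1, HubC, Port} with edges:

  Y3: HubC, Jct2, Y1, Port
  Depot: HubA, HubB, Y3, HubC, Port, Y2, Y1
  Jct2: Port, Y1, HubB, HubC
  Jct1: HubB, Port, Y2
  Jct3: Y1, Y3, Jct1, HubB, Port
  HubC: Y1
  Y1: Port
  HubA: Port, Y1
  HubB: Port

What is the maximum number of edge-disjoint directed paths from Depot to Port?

Assign every edge capacity 1; by Menger, the answer equals the max flow.
Path Depot→Port (+1); total 1.
Path Depot→Y3→Port (+1); total 2.
Path Depot→HubB→Port (+1); total 3.
Path Depot→HubA→Port (+1); total 4.
Path Depot→Y1→Port (+1); total 5.
No residual Depot→Port path; max flow = 5.
Certifying cut of size 5: {Depot→HubA, Depot→HubB, Depot→Port, Depot→Y3, Y1→Port}.

5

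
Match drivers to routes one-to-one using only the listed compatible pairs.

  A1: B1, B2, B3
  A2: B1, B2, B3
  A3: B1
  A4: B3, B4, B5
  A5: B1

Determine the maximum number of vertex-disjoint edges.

4

Unit-capacity flow: source→left, listed edges, right→sink; max matching = max flow.
Augmenting path A1→B1 (+1); matched 1.
Augmenting path A2→B2 (+1); matched 2.
Augmenting path A4→B3 (+1); matched 3.
Augmenting path A3→B1→A1→B3→A4→B4 (+1); matched 4.
No augmenting path remains; maximum matching = 4.
König certificate: {A1, A2, A4, B1} is a vertex cover of size 4 (every listed pair touches it), so no matching can be larger.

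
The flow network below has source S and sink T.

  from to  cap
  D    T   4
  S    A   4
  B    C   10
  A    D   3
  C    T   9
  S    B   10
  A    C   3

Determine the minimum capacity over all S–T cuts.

Augment S→A→C→T: bottleneck 3, flow now 3.
Augment S→A→D→T: bottleneck 1, flow now 4.
Augment S→B→C→T: bottleneck 6, flow now 10.
Augment S→B→C→A→D→T: bottleneck 2, flow now 12. (uses reverse residual edge)
No augmenting path remains; maximum flow = 12.
By max-flow min-cut, the minimum cut capacity equals the max flow.
In the residual graph, reachable from S: {S, A, B, C}.
Min-cut edges: A→D (3), C→T (9); capacity 3 + 9 = 12.

12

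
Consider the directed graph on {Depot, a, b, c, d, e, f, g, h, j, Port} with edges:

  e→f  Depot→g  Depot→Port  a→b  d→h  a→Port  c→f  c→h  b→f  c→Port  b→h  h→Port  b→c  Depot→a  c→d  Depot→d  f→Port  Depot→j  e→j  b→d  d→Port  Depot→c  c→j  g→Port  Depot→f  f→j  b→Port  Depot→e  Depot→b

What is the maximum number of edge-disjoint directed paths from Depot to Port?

7

Assign every edge capacity 1; by Menger, the answer equals the max flow.
Path Depot→Port (+1); total 1.
Path Depot→a→Port (+1); total 2.
Path Depot→b→Port (+1); total 3.
Path Depot→c→Port (+1); total 4.
Path Depot→d→Port (+1); total 5.
Path Depot→f→Port (+1); total 6.
Path Depot→g→Port (+1); total 7.
No residual Depot→Port path; max flow = 7.
Certifying cut of size 7: {Depot→Port, Depot→a, Depot→b, Depot→c, Depot→d, Depot→g, f→Port}.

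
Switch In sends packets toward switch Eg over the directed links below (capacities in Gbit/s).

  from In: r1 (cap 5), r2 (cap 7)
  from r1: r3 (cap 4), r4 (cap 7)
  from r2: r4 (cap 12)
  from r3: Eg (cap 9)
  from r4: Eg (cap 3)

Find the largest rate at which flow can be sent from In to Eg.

7

Augment In→r1→r3→Eg: bottleneck 4, flow now 4.
Augment In→r1→r4→Eg: bottleneck 1, flow now 5.
Augment In→r2→r4→Eg: bottleneck 2, flow now 7.
No augmenting path remains; maximum flow = 7.
In the residual graph, reachable from In: {In, r1, r2, r4}.
Min-cut edges: r1→r3 (4), r4→Eg (3); capacity 4 + 3 = 7.
This cut is saturated, so no flow can exceed 7.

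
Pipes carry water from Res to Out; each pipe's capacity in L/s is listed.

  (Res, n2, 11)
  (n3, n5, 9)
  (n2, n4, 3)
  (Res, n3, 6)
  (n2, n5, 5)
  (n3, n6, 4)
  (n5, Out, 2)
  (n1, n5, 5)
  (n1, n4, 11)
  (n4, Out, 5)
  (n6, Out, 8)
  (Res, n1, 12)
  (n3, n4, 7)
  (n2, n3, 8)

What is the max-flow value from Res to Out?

11

Augment Res→n1→n4→Out: bottleneck 5, flow now 5.
Augment Res→n1→n5→Out: bottleneck 2, flow now 7.
Augment Res→n3→n6→Out: bottleneck 4, flow now 11.
No augmenting path remains; maximum flow = 11.
In the residual graph, reachable from Res: {Res, n1, n2, n3, n4, n5}.
Min-cut edges: n3→n6 (4), n4→Out (5), n5→Out (2); capacity 4 + 5 + 2 = 11.
This cut is saturated, so no flow can exceed 11.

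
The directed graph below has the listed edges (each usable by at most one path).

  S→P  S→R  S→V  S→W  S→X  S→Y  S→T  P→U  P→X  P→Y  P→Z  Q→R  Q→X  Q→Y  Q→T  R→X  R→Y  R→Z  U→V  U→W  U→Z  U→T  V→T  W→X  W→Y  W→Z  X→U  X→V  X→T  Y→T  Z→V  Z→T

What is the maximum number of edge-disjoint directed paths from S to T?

6

Assign every edge capacity 1; by Menger, the answer equals the max flow.
Path S→T (+1); total 1.
Path S→V→T (+1); total 2.
Path S→X→T (+1); total 3.
Path S→Y→T (+1); total 4.
Path S→P→U→T (+1); total 5.
Path S→R→Z→T (+1); total 6.
No residual S→T path; max flow = 6.
Certifying cut of size 6: {S→T, U→T, V→T, X→T, Y→T, Z→T}.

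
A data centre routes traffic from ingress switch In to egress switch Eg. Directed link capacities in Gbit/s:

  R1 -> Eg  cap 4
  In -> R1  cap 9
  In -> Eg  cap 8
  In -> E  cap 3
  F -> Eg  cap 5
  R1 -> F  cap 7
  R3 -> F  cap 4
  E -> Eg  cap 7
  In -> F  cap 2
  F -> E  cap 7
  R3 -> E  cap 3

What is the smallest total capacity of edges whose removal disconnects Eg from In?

Augment In→Eg: bottleneck 8, flow now 8.
Augment In→R1→Eg: bottleneck 4, flow now 12.
Augment In→F→Eg: bottleneck 2, flow now 14.
Augment In→E→Eg: bottleneck 3, flow now 17.
Augment In→R1→F→Eg: bottleneck 3, flow now 20.
Augment In→R1→F→E→Eg: bottleneck 2, flow now 22.
No augmenting path remains; maximum flow = 22.
By max-flow min-cut, the minimum cut capacity equals the max flow.
In the residual graph, reachable from In: {In}.
Min-cut edges: In→R1 (9), In→F (2), In→E (3), In→Eg (8); capacity 9 + 2 + 3 + 8 = 22.

22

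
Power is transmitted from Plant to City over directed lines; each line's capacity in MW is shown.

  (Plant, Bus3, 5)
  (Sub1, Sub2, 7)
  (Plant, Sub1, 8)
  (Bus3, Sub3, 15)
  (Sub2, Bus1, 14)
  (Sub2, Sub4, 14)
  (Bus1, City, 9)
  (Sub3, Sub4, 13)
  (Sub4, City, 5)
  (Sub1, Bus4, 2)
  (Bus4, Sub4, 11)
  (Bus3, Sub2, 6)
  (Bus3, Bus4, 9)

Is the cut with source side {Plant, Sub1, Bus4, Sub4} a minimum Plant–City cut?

Given cut capacity: 5 + 7 + 5 = 17.
Augment Plant→Sub1→Bus4→Sub4→City: bottleneck 2, flow now 2.
Augment Plant→Sub1→Sub2→Bus1→City: bottleneck 6, flow now 8.
Augment Plant→Bus3→Bus4→Sub4→City: bottleneck 3, flow now 11.
Augment Plant→Bus3→Sub2→Bus1→City: bottleneck 2, flow now 13.
No augmenting path remains; maximum flow = 13.
In the residual graph, reachable from Plant: {Plant}.
Min-cut edges: Plant→Sub1 (8), Plant→Bus3 (5); capacity 8 + 5 = 13.
Cut capacity 17 exceeds the max flow 13, so it is not minimum.

No — its capacity is 17, but the minimum cut has capacity 13.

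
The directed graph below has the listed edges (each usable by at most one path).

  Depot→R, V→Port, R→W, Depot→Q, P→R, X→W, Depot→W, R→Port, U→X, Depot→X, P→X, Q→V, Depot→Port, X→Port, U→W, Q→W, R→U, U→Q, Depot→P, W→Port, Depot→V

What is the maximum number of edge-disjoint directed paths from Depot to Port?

Assign every edge capacity 1; by Menger, the answer equals the max flow.
Path Depot→Port (+1); total 1.
Path Depot→R→Port (+1); total 2.
Path Depot→V→Port (+1); total 3.
Path Depot→W→Port (+1); total 4.
Path Depot→X→Port (+1); total 5.
No residual Depot→Port path; max flow = 5.
Certifying cut of size 5: {Depot→Port, R→Port, V→Port, W→Port, X→Port}.

5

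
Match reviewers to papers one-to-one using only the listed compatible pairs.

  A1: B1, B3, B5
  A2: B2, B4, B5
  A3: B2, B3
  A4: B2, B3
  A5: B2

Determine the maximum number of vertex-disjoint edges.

4

Unit-capacity flow: source→left, listed edges, right→sink; max matching = max flow.
Augmenting path A1→B1 (+1); matched 1.
Augmenting path A2→B2 (+1); matched 2.
Augmenting path A3→B3 (+1); matched 3.
Augmenting path A4→B2→A2→B4 (+1); matched 4.
No augmenting path remains; maximum matching = 4.
König certificate: {A1, A2, B2, B3} is a vertex cover of size 4 (every listed pair touches it), so no matching can be larger.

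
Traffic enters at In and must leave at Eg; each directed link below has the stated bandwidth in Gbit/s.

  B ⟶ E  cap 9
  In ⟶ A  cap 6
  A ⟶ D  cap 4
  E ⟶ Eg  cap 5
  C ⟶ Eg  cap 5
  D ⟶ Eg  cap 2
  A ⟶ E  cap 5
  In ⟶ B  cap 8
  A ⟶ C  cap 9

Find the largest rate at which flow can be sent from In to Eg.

Augment In→A→C→Eg: bottleneck 5, flow now 5.
Augment In→A→D→Eg: bottleneck 1, flow now 6.
Augment In→B→E→Eg: bottleneck 5, flow now 11.
No augmenting path remains; maximum flow = 11.
In the residual graph, reachable from In: {In, B, E}.
Min-cut edges: In→A (6), E→Eg (5); capacity 6 + 5 = 11.
This cut is saturated, so no flow can exceed 11.

11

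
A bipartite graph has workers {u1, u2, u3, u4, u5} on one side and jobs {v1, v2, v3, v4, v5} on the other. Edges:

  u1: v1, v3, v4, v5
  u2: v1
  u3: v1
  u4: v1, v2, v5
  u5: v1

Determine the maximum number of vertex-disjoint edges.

3

Unit-capacity flow: source→left, listed edges, right→sink; max matching = max flow.
Augmenting path u1→v1 (+1); matched 1.
Augmenting path u4→v2 (+1); matched 2.
Augmenting path u2→v1→u1→v3 (+1); matched 3.
No augmenting path remains; maximum matching = 3.
König certificate: {u1, u4, v1} is a vertex cover of size 3 (every listed pair touches it), so no matching can be larger.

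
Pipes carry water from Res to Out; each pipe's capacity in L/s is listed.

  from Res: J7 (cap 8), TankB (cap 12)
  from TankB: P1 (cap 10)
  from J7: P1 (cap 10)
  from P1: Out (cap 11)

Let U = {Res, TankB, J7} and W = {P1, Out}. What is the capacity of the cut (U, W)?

Edges leaving {Res, TankB, J7}: TankB→P1 (10), J7→P1 (10).
Cut capacity = 10 + 10 = 20.

20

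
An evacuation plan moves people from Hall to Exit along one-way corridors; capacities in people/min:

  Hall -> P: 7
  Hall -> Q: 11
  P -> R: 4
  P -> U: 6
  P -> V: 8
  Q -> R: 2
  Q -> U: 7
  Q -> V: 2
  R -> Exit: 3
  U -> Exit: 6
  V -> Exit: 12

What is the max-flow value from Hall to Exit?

17

Augment Hall→P→R→Exit: bottleneck 3, flow now 3.
Augment Hall→P→U→Exit: bottleneck 4, flow now 7.
Augment Hall→Q→U→Exit: bottleneck 2, flow now 9.
Augment Hall→Q→V→Exit: bottleneck 2, flow now 11.
Augment Hall→Q→R→P→V→Exit: bottleneck 2, flow now 13. (uses reverse residual edge)
Augment Hall→Q→U→P→V→Exit: bottleneck 4, flow now 17. (uses reverse residual edge)
No augmenting path remains; maximum flow = 17.
In the residual graph, reachable from Hall: {Hall, Q, U}.
Min-cut edges: Hall→P (7), Q→R (2), Q→V (2), U→Exit (6); capacity 7 + 2 + 2 + 6 = 17.
This cut is saturated, so no flow can exceed 17.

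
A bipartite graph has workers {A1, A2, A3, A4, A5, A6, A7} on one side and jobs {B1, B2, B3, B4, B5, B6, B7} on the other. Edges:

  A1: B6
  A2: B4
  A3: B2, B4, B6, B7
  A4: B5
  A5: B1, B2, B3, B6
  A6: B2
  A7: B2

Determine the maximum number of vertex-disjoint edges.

6

Unit-capacity flow: source→left, listed edges, right→sink; max matching = max flow.
Augmenting path A1→B6 (+1); matched 1.
Augmenting path A2→B4 (+1); matched 2.
Augmenting path A3→B2 (+1); matched 3.
Augmenting path A4→B5 (+1); matched 4.
Augmenting path A5→B1 (+1); matched 5.
Augmenting path A6→B2→A3→B7 (+1); matched 6.
No augmenting path remains; maximum matching = 6.
König certificate: {A1, A2, A3, A4, A5, B2} is a vertex cover of size 6 (every listed pair touches it), so no matching can be larger.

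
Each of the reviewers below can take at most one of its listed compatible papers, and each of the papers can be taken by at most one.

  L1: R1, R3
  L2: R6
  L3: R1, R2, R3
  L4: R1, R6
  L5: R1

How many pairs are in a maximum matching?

Unit-capacity flow: source→left, listed edges, right→sink; max matching = max flow.
Augmenting path L1→R1 (+1); matched 1.
Augmenting path L2→R6 (+1); matched 2.
Augmenting path L3→R2 (+1); matched 3.
Augmenting path L4→R1→L1→R3 (+1); matched 4.
No augmenting path remains; maximum matching = 4.
König certificate: {L1, L3, R1, R6} is a vertex cover of size 4 (every listed pair touches it), so no matching can be larger.

4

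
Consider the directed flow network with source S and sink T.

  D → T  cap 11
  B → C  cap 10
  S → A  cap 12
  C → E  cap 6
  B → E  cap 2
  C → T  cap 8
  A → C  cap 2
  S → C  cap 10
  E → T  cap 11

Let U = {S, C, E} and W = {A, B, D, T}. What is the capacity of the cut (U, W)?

31

Edges leaving {S, C, E}: S→A (12), C→T (8), E→T (11).
Cut capacity = 12 + 8 + 11 = 31.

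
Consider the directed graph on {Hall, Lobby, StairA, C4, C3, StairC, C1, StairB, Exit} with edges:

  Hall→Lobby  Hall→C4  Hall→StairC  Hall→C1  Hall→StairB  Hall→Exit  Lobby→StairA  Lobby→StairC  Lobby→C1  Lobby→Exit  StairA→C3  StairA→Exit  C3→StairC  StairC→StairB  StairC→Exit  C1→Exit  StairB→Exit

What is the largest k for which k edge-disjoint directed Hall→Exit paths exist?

Assign every edge capacity 1; by Menger, the answer equals the max flow.
Path Hall→Exit (+1); total 1.
Path Hall→Lobby→Exit (+1); total 2.
Path Hall→StairC→Exit (+1); total 3.
Path Hall→C1→Exit (+1); total 4.
Path Hall→StairB→Exit (+1); total 5.
No residual Hall→Exit path; max flow = 5.
Certifying cut of size 5: {Hall→C1, Hall→Exit, Hall→Lobby, Hall→StairB, Hall→StairC}.

5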